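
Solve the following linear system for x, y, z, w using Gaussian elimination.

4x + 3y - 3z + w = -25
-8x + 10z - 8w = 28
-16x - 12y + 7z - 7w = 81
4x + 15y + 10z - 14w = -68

(-4, -2, 2, 3)

Forward elimination on [A|b]:
R2 <- R2 - (-2)*R1:  [   0    6    4   -6  -22 ]
R3 <- R3 - (-4)*R1:  [   0    0   -5   -3  -19 ]
R4 <- R4 - (1)*R1:  [   0   12   13  -15  -43 ]
R4 <- R4 - (2)*R2:  [  0   0   5  -3   1 ]
R4 <- R4 - (-1)*R3:  [   0    0    0   -6  -18 ]
Row echelon form:
[ 4  3  -3   1  |  -25 ]
[ 0  6   4  -6  |  -22 ]
[ 0  0  -5  -3  |  -19 ]
[ 0  0   0  -6  |  -18 ]
Back-substitution:
w = (-18) / -6 = 3
z = (-19 - (-3)*(3)) / -5 = 2
y = (-22 - (4)*(2) - (-6)*(3)) / 6 = -2
x = (-25 - (3)*(-2) - (-3)*(2) - (1)*(3)) / 4 = -4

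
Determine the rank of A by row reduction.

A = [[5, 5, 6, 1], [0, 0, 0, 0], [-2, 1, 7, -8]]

rank(A) = 2

Row reduction:
R3 <- R3 - (-2/5)*R1:  [     0      3   47/5  -38/5 ]
R2 <-> R3   (pivot in column 2 was zero)
[ 5  5     6      1 ]
[ 0  3  47/5  -38/5 ]
[ 0  0     0      0 ]
Row echelon form:
[ 5  5     6      1 ]
[ 0  3  47/5  -38/5 ]
[ 0  0     0      0 ]
Nonzero rows / pivot columns: 2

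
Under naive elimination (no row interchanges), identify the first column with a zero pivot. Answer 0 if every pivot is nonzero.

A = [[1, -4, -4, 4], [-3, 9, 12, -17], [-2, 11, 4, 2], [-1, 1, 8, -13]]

first zero-pivot column = 0

Naive forward elimination:
R2 <- R2 - (-3)*R1:  [  0  -3   0  -5 ]
R3 <- R3 - (-2)*R1:  [  0   3  -4  10 ]
R4 <- R4 - (-1)*R1:  [  0  -3   4  -9 ]
R3 <- R3 - (-1)*R2:  [  0   0  -4   5 ]
R4 <- R4 - (1)*R2:  [  0   0   4  -4 ]
R4 <- R4 - (-1)*R3:  [ 0  0  0  1 ]
All pivots nonzero; naive elimination completes without hitting a zero pivot.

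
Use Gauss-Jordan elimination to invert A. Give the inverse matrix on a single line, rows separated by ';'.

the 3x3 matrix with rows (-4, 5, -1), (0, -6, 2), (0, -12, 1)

Gauss-Jordan on [A | I]:
R1 <- (1/-4)*R1:  [    1  -5/4   1/4  |  -1/4     0     0 ]
R2 <- (1/-6)*R2:  [    0     1  -1/3  |     0  -1/6     0 ]
R1 <- R1 - (-5/4)*R2:  [     1      0   -1/6  |   -1/4  -5/24      0 ]
R3 <- R3 - (-12)*R2:  [  0   0  -3  |   0  -2   1 ]
R3 <- (1/-3)*R3:  [    0     0     1  |     0   2/3  -1/3 ]
R1 <- R1 - (-1/6)*R3:  [     1      0      0  |   -1/4  -7/72  -1/18 ]
R2 <- R2 - (-1/3)*R3:  [    0     1     0  |     0  1/18  -1/9 ]
Right block of [I | A^{-1}] is the inverse:
[ -1/4  -7/72  -1/18 ]
[    0   1/18   -1/9 ]
[    0    2/3   -1/3 ]

inverse = [-1/4 -7/72 -1/18; 0 1/18 -1/9; 0 2/3 -1/3]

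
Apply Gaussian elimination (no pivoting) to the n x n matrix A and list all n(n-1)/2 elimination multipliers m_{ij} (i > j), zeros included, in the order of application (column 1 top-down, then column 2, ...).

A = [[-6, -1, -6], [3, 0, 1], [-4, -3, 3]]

multipliers: -1/2, 2/3, 14/3

Forward elimination:
R2 <- R2 - (-1/2)*R1:  [    0  -1/2    -2 ]
R3 <- R3 - (2/3)*R1:  [    0  -7/3     7 ]
R3 <- R3 - (14/3)*R2:  [    0     0  49/3 ]
Multipliers (in order of application): m_{21} = -1/2, m_{31} = 2/3, m_{32} = 14/3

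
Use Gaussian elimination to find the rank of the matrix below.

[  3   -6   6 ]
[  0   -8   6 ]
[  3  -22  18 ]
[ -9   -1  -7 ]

rank(A) = 3

Row reduction:
R3 <- R3 - (1)*R1:  [   0  -16   12 ]
R4 <- R4 - (-3)*R1:  [   0  -19   11 ]
R3 <- R3 - (2)*R2:  [ 0  0  0 ]
R4 <- R4 - (19/8)*R2:  [     0      0  -13/4 ]
R3 <-> R4   (pivot in column 3 was zero)
[ 3  -6      6 ]
[ 0  -8      6 ]
[ 0   0  -13/4 ]
[ 0   0      0 ]
Row echelon form:
[ 3  -6      6 ]
[ 0  -8      6 ]
[ 0   0  -13/4 ]
[ 0   0      0 ]
Nonzero rows / pivot columns: 3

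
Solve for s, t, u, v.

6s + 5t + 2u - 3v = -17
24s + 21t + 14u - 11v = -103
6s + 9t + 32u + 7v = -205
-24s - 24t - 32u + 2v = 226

(-1, -2, -5, -3)

Forward elimination on [A|b]:
R2 <- R2 - (4)*R1:  [   0    1    6    1  -35 ]
R3 <- R3 - (1)*R1:  [    0     4    30    10  -188 ]
R4 <- R4 - (-4)*R1:  [   0   -4  -24  -10  158 ]
R3 <- R3 - (4)*R2:  [   0    0    6    6  -48 ]
R4 <- R4 - (-4)*R2:  [  0   0   0  -6  18 ]
Row echelon form:
[ 6  5  2  -3  |  -17 ]
[ 0  1  6   1  |  -35 ]
[ 0  0  6   6  |  -48 ]
[ 0  0  0  -6  |   18 ]
Back-substitution:
v = (18) / -6 = -3
u = (-48 - (6)*(-3)) / 6 = -5
t = (-35 - (6)*(-5) - (1)*(-3)) / 1 = -2
s = (-17 - (5)*(-2) - (2)*(-5) - (-3)*(-3)) / 6 = -1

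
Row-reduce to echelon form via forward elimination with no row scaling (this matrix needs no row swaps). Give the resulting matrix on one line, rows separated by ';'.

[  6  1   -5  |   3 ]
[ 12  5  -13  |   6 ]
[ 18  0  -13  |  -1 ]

REF = [6 1 -5 3; 0 3 -3 0; 0 0 -1 -10]

Forward elimination:
R2 <- R2 - (2)*R1:  [  0   3  -3   0 ]
R3 <- R3 - (3)*R1:  [   0   -3    2  -10 ]
R3 <- R3 - (-1)*R2:  [   0    0   -1  -10 ]
Row echelon form:
[ 6  1  -5  |    3 ]
[ 0  3  -3  |    0 ]
[ 0  0  -1  |  -10 ]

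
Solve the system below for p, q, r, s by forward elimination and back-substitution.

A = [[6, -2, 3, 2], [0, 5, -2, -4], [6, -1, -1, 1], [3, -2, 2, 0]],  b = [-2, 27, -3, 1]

(1, 3, 2, -4)

Forward elimination on [A|b]:
R3 <- R3 - (1)*R1:  [  0   1  -4  -1  -1 ]
R4 <- R4 - (1/2)*R1:  [   0   -1  1/2   -1    2 ]
R3 <- R3 - (1/5)*R2:  [     0      0  -18/5   -1/5  -32/5 ]
R4 <- R4 - (-1/5)*R2:  [    0     0  1/10  -9/5  37/5 ]
R4 <- R4 - (-1/36)*R3:  [      0       0       0  -65/36    65/9 ]
Row echelon form:
[ 6  -2      3       2  |     -2 ]
[ 0   5     -2      -4  |     27 ]
[ 0   0  -18/5    -1/5  |  -32/5 ]
[ 0   0      0  -65/36  |   65/9 ]
Back-substitution:
s = (65/9) / (-65/36) = -4
r = (-32/5 - (-1/5)*(-4)) / (-18/5) = 2
q = (27 - (-2)*(2) - (-4)*(-4)) / 5 = 3
p = (-2 - (-2)*(3) - (3)*(2) - (2)*(-4)) / 6 = 1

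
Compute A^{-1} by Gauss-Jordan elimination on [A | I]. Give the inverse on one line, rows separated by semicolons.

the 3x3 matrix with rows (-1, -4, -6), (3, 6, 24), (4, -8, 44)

inverse = [-19 -28/3 5/2; 3/2 5/6 -1/4; 2 1 -1/4]

Gauss-Jordan on [A | I]:
R1 <- (1/-1)*R1:  [  1   4   6  |  -1   0   0 ]
R2 <- R2 - (3)*R1:  [  0  -6   6  |   3   1   0 ]
R3 <- R3 - (4)*R1:  [   0  -24   20  |    4    0    1 ]
R2 <- (1/-6)*R2:  [    0     1    -1  |  -1/2  -1/6     0 ]
R1 <- R1 - (4)*R2:  [   1    0   10  |    1  2/3    0 ]
R3 <- R3 - (-24)*R2:  [  0   0  -4  |  -8  -4   1 ]
R3 <- (1/-4)*R3:  [    0     0     1  |     2     1  -1/4 ]
R1 <- R1 - (10)*R3:  [     1      0      0  |    -19  -28/3    5/2 ]
R2 <- R2 - (-1)*R3:  [    0     1     0  |   3/2   5/6  -1/4 ]
Right block of [I | A^{-1}] is the inverse:
[ -19  -28/3   5/2 ]
[ 3/2    5/6  -1/4 ]
[   2      1  -1/4 ]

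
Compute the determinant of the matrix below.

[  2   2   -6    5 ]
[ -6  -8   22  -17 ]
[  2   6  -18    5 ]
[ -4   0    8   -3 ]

Forward elimination:
R2 <- R2 - (-3)*R1:  [  0  -2   4  -2 ]
R3 <- R3 - (1)*R1:  [   0    4  -12    0 ]
R4 <- R4 - (-2)*R1:  [  0   4  -4   7 ]
R3 <- R3 - (-2)*R2:  [  0   0  -4  -4 ]
R4 <- R4 - (-2)*R2:  [ 0  0  4  3 ]
R4 <- R4 - (-1)*R3:  [  0   0   0  -1 ]
Upper-triangular form:
[ 2   2  -6   5 ]
[ 0  -2   4  -2 ]
[ 0   0  -4  -4 ]
[ 0   0   0  -1 ]
det(A) = (-1)^0 * (2) * (-2) * (-4) * (-1) = -16  (0 row swaps -> sign +1)

det(A) = -16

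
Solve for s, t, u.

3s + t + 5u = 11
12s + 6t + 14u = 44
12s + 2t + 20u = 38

(1, 3, 1)

Forward elimination on [A|b]:
R2 <- R2 - (4)*R1:  [  0   2  -6   0 ]
R3 <- R3 - (4)*R1:  [  0  -2   0  -6 ]
R3 <- R3 - (-1)*R2:  [  0   0  -6  -6 ]
Row echelon form:
[ 3  1   5  |  11 ]
[ 0  2  -6  |   0 ]
[ 0  0  -6  |  -6 ]
Back-substitution:
u = (-6) / -6 = 1
t = (0 - (-6)*(1)) / 2 = 3
s = (11 - (1)*(3) - (5)*(1)) / 3 = 1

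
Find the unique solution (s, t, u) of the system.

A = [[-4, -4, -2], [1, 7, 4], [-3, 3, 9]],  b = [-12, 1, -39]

(3, 2, -4)

Forward elimination on [A|b]:
R2 <- R2 - (-1/4)*R1:  [   0    6  7/2   -2 ]
R3 <- R3 - (3/4)*R1:  [    0     6  21/2   -30 ]
R3 <- R3 - (1)*R2:  [   0    0    7  -28 ]
Row echelon form:
[ -4  -4   -2  |  -12 ]
[  0   6  7/2  |   -2 ]
[  0   0    7  |  -28 ]
Back-substitution:
u = (-28) / 7 = -4
t = (-2 - (7/2)*(-4)) / 6 = 2
s = (-12 - (-4)*(2) - (-2)*(-4)) / -4 = 3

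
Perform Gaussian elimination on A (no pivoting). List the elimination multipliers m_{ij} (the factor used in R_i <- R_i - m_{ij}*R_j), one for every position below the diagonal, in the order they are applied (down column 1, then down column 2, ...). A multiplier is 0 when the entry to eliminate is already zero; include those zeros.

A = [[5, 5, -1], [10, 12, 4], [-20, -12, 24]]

multipliers: 2, -4, 4

Forward elimination:
R2 <- R2 - (2)*R1:  [ 0  2  6 ]
R3 <- R3 - (-4)*R1:  [  0   8  20 ]
R3 <- R3 - (4)*R2:  [  0   0  -4 ]
Multipliers (in order of application): m_{21} = 2, m_{31} = -4, m_{32} = 4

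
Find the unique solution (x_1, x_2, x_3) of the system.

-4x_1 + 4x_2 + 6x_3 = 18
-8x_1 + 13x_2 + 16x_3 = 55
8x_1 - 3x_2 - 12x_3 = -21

Forward elimination on [A|b]:
R2 <- R2 - (2)*R1:  [  0   5   4  19 ]
R3 <- R3 - (-2)*R1:  [  0   5   0  15 ]
R3 <- R3 - (1)*R2:  [  0   0  -4  -4 ]
Row echelon form:
[ -4  4   6  |  18 ]
[  0  5   4  |  19 ]
[  0  0  -4  |  -4 ]
Back-substitution:
x_3 = (-4) / -4 = 1
x_2 = (19 - (4)*(1)) / 5 = 3
x_1 = (18 - (4)*(3) - (6)*(1)) / -4 = 0

(0, 3, 1)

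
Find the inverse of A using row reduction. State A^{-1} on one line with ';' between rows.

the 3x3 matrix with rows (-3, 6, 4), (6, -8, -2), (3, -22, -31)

Gauss-Jordan on [A | I]:
R1 <- (1/-3)*R1:  [    1    -2  -4/3  |  -1/3     0     0 ]
R2 <- R2 - (6)*R1:  [ 0  4  6  |  2  1  0 ]
R3 <- R3 - (3)*R1:  [   0  -16  -27  |    1    0    1 ]
R2 <- (1/4)*R2:  [   0    1  3/2  |  1/2  1/4    0 ]
R1 <- R1 - (-2)*R2:  [   1    0  5/3  |  2/3  1/2    0 ]
R3 <- R3 - (-16)*R2:  [  0   0  -3  |   9   4   1 ]
R3 <- (1/-3)*R3:  [    0     0     1  |    -3  -4/3  -1/3 ]
R1 <- R1 - (5/3)*R3:  [     1      0      0  |   17/3  49/18    5/9 ]
R2 <- R2 - (3/2)*R3:  [   0    1    0  |    5  9/4  1/2 ]
Right block of [I | A^{-1}] is the inverse:
[ 17/3  49/18   5/9 ]
[    5    9/4   1/2 ]
[   -3   -4/3  -1/3 ]

inverse = [17/3 49/18 5/9; 5 9/4 1/2; -3 -4/3 -1/3]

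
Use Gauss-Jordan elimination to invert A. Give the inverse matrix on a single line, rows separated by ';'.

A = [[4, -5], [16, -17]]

Gauss-Jordan on [A | I]:
R1 <- (1/4)*R1:  [    1  -5/4  |   1/4     0 ]
R2 <- R2 - (16)*R1:  [  0   3  |  -4   1 ]
R2 <- (1/3)*R2:  [    0     1  |  -4/3   1/3 ]
R1 <- R1 - (-5/4)*R2:  [      1       0  |  -17/12    5/12 ]
Right block of [I | A^{-1}] is the inverse:
[ -17/12  5/12 ]
[   -4/3   1/3 ]

inverse = [-17/12 5/12; -4/3 1/3]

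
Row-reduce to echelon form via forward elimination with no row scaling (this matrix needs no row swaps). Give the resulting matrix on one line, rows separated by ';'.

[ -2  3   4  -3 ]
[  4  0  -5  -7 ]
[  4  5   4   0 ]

REF = [-2 3 4 -3; 0 6 3 -13; 0 0 13/2 107/6]

Forward elimination:
R2 <- R2 - (-2)*R1:  [   0    6    3  -13 ]
R3 <- R3 - (-2)*R1:  [  0  11  12  -6 ]
R3 <- R3 - (11/6)*R2:  [     0      0   13/2  107/6 ]
Row echelon form:
[ -2  3     4     -3 ]
[  0  6     3    -13 ]
[  0  0  13/2  107/6 ]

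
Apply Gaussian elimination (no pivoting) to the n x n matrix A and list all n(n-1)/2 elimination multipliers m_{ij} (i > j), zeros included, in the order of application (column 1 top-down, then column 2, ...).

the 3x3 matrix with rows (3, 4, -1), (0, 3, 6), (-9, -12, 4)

multipliers: 0, -3, 0

Forward elimination:
R2: entry in column 1 is already 0 -> m_{21} = 0 (no row operation needed)
R3 <- R3 - (-3)*R1:  [ 0  0  1 ]
R3: entry in column 2 is already 0 -> m_{32} = 0 (no row operation needed)
Multipliers (in order of application): m_{21} = 0, m_{31} = -3, m_{32} = 0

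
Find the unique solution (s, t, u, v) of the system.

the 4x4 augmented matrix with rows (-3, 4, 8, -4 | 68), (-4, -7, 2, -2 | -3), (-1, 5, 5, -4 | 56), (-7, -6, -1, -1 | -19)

(0, 3, 5, -4)

Forward elimination on [A|b]:
R2 <- R2 - (4/3)*R1:  [      0   -37/3   -26/3    10/3  -281/3 ]
R3 <- R3 - (1/3)*R1:  [     0   11/3    7/3   -8/3  100/3 ]
R4 <- R4 - (7/3)*R1:  [      0   -46/3   -59/3    25/3  -533/3 ]
R3 <- R3 - (-11/37)*R2:  [      0       0   -9/37  -62/37  203/37 ]
R4 <- R4 - (46/37)*R2:  [        0         0   -329/37    155/37  -2265/37 ]
R4 <- R4 - (329/9)*R3:  [       0        0        0    589/9  -2356/9 ]
Row echelon form:
[ -3      4      8      -4  |       68 ]
[  0  -37/3  -26/3    10/3  |   -281/3 ]
[  0      0  -9/37  -62/37  |   203/37 ]
[  0      0      0   589/9  |  -2356/9 ]
Back-substitution:
v = (-2356/9) / (589/9) = -4
u = (203/37 - (-62/37)*(-4)) / (-9/37) = 5
t = (-281/3 - (-26/3)*(5) - (10/3)*(-4)) / (-37/3) = 3
s = (68 - (4)*(3) - (8)*(5) - (-4)*(-4)) / -3 = 0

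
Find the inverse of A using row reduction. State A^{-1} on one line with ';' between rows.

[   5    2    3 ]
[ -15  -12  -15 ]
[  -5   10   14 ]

Gauss-Jordan on [A | I]:
R1 <- (1/5)*R1:  [   1  2/5  3/5  |  1/5    0    0 ]
R2 <- R2 - (-15)*R1:  [  0  -6  -6  |   3   1   0 ]
R3 <- R3 - (-5)*R1:  [  0  12  17  |   1   0   1 ]
R2 <- (1/-6)*R2:  [    0     1     1  |  -1/2  -1/6     0 ]
R1 <- R1 - (2/5)*R2:  [    1     0   1/5  |   2/5  1/15     0 ]
R3 <- R3 - (12)*R2:  [ 0  0  5  |  7  2  1 ]
R3 <- (1/5)*R3:  [   0    0    1  |  7/5  2/5  1/5 ]
R1 <- R1 - (1/5)*R3:  [     1      0      0  |   3/25  -1/75  -1/25 ]
R2 <- R2 - (1)*R3:  [      0       1       0  |  -19/10  -17/30    -1/5 ]
Right block of [I | A^{-1}] is the inverse:
[   3/25   -1/75  -1/25 ]
[ -19/10  -17/30   -1/5 ]
[    7/5     2/5    1/5 ]

inverse = [3/25 -1/75 -1/25; -19/10 -17/30 -1/5; 7/5 2/5 1/5]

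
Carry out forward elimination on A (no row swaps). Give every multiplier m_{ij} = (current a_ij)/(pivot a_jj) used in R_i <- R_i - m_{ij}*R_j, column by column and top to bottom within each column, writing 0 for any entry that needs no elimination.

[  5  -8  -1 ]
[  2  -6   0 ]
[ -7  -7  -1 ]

Forward elimination:
R2 <- R2 - (2/5)*R1:  [     0  -14/5    2/5 ]
R3 <- R3 - (-7/5)*R1:  [     0  -91/5  -12/5 ]
R3 <- R3 - (13/2)*R2:  [  0   0  -5 ]
Multipliers (in order of application): m_{21} = 2/5, m_{31} = -7/5, m_{32} = 13/2

multipliers: 2/5, -7/5, 13/2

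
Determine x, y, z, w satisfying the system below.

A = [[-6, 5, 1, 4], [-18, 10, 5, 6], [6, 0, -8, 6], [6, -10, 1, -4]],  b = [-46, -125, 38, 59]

Forward elimination on [A|b]:
R2 <- R2 - (3)*R1:  [  0  -5   2  -6  13 ]
R3 <- R3 - (-1)*R1:  [  0   5  -7  10  -8 ]
R4 <- R4 - (-1)*R1:  [  0  -5   2   0  13 ]
R3 <- R3 - (-1)*R2:  [  0   0  -5   4   5 ]
R4 <- R4 - (1)*R2:  [ 0  0  0  6  0 ]
Row echelon form:
[ -6   5   1   4  |  -46 ]
[  0  -5   2  -6  |   13 ]
[  0   0  -5   4  |    5 ]
[  0   0   0   6  |    0 ]
Back-substitution:
w = (0) / 6 = 0
z = (5 - (4)*(0)) / -5 = -1
y = (13 - (2)*(-1) - (-6)*(0)) / -5 = -3
x = (-46 - (5)*(-3) - (1)*(-1) - (4)*(0)) / -6 = 5

(5, -3, -1, 0)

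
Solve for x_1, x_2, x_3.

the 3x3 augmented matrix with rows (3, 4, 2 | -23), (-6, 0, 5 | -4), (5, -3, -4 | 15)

(-1, -4, -2)

Forward elimination on [A|b]:
R2 <- R2 - (-2)*R1:  [   0    8    9  -50 ]
R3 <- R3 - (5/3)*R1:  [     0  -29/3  -22/3  160/3 ]
R3 <- R3 - (-29/24)*R2:  [      0       0   85/24  -85/12 ]
Row echelon form:
[ 3  4      2  |     -23 ]
[ 0  8      9  |     -50 ]
[ 0  0  85/24  |  -85/12 ]
Back-substitution:
x_3 = (-85/12) / (85/24) = -2
x_2 = (-50 - (9)*(-2)) / 8 = -4
x_1 = (-23 - (4)*(-4) - (2)*(-2)) / 3 = -1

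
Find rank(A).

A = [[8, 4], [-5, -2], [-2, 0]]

rank(A) = 2

Row reduction:
R2 <- R2 - (-5/8)*R1:  [   0  1/2 ]
R3 <- R3 - (-1/4)*R1:  [ 0  1 ]
R3 <- R3 - (2)*R2:  [ 0  0 ]
Row echelon form:
[ 8    4 ]
[ 0  1/2 ]
[ 0    0 ]
Nonzero rows / pivot columns: 2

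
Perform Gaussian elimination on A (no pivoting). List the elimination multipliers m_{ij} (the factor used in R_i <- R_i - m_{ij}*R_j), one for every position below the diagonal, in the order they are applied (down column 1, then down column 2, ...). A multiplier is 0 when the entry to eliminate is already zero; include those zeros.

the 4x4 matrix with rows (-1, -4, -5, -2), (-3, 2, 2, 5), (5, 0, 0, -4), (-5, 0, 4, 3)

multipliers: 3, -5, 5, -10/7, 10/7, -33/5

Forward elimination:
R2 <- R2 - (3)*R1:  [  0  14  17  11 ]
R3 <- R3 - (-5)*R1:  [   0  -20  -25  -14 ]
R4 <- R4 - (5)*R1:  [  0  20  29  13 ]
R3 <- R3 - (-10/7)*R2:  [    0     0  -5/7  12/7 ]
R4 <- R4 - (10/7)*R2:  [     0      0   33/7  -19/7 ]
R4 <- R4 - (-33/5)*R3:  [    0     0     0  43/5 ]
Multipliers (in order of application): m_{21} = 3, m_{31} = -5, m_{41} = 5, m_{32} = -10/7, m_{42} = 10/7, m_{43} = -33/5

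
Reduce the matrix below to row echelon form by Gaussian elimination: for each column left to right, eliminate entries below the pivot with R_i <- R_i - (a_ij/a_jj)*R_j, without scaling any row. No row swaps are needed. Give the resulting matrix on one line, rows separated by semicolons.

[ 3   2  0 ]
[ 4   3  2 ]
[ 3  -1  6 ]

REF = [3 2 0; 0 1/3 2; 0 0 24]

Forward elimination:
R2 <- R2 - (4/3)*R1:  [   0  1/3    2 ]
R3 <- R3 - (1)*R1:  [  0  -3   6 ]
R3 <- R3 - (-9)*R2:  [  0   0  24 ]
Row echelon form:
[ 3    2   0 ]
[ 0  1/3   2 ]
[ 0    0  24 ]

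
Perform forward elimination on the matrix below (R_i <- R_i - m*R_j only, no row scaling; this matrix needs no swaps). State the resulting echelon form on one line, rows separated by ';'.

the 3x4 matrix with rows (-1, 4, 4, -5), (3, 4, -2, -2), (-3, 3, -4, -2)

REF = [-1 4 4 -5; 0 16 10 -17; 0 0 -83/8 55/16]

Forward elimination:
R2 <- R2 - (-3)*R1:  [   0   16   10  -17 ]
R3 <- R3 - (3)*R1:  [   0   -9  -16   13 ]
R3 <- R3 - (-9/16)*R2:  [     0      0  -83/8  55/16 ]
Row echelon form:
[ -1   4      4     -5 ]
[  0  16     10    -17 ]
[  0   0  -83/8  55/16 ]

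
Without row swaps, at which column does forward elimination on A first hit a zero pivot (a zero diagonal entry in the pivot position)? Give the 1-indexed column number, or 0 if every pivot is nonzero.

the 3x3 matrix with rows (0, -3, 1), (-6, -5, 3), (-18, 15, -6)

first zero-pivot column = 1

Naive forward elimination:
Pivot entry (1,1) is zero but row 2 has -6 in column 1 -> naive elimination stops; a row interchange (e.g. R1 <-> R2) would be required here.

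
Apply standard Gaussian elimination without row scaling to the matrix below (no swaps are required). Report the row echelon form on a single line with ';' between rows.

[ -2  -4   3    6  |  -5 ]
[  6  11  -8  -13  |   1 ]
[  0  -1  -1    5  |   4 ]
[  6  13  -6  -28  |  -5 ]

REF = [-2 -4 3 6 -5; 0 -1 1 5 -14; 0 0 -2 0 18; 0 0 0 -5 2]

Forward elimination:
R2 <- R2 - (-3)*R1:  [   0   -1    1    5  -14 ]
R4 <- R4 - (-3)*R1:  [   0    1    3  -10  -20 ]
R3 <- R3 - (1)*R2:  [  0   0  -2   0  18 ]
R4 <- R4 - (-1)*R2:  [   0    0    4   -5  -34 ]
R4 <- R4 - (-2)*R3:  [  0   0   0  -5   2 ]
Row echelon form:
[ -2  -4   3   6  |   -5 ]
[  0  -1   1   5  |  -14 ]
[  0   0  -2   0  |   18 ]
[  0   0   0  -5  |    2 ]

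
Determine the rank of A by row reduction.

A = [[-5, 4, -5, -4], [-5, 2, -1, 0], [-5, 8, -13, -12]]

rank(A) = 2

Row reduction:
R2 <- R2 - (1)*R1:  [  0  -2   4   4 ]
R3 <- R3 - (1)*R1:  [  0   4  -8  -8 ]
R3 <- R3 - (-2)*R2:  [ 0  0  0  0 ]
Row echelon form:
[ -5   4  -5  -4 ]
[  0  -2   4   4 ]
[  0   0   0   0 ]
Nonzero rows / pivot columns: 2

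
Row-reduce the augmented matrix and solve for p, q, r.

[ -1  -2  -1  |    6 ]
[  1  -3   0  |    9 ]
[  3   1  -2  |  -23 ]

(-3, -4, 5)

Forward elimination on [A|b]:
R2 <- R2 - (-1)*R1:  [  0  -5  -1  15 ]
R3 <- R3 - (-3)*R1:  [  0  -5  -5  -5 ]
R3 <- R3 - (1)*R2:  [   0    0   -4  -20 ]
Row echelon form:
[ -1  -2  -1  |    6 ]
[  0  -5  -1  |   15 ]
[  0   0  -4  |  -20 ]
Back-substitution:
r = (-20) / -4 = 5
q = (15 - (-1)*(5)) / -5 = -4
p = (6 - (-2)*(-4) - (-1)*(5)) / -1 = -3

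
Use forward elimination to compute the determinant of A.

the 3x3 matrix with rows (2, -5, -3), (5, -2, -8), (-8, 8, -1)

det(A) = -285

Forward elimination:
R2 <- R2 - (5/2)*R1:  [    0  21/2  -1/2 ]
R3 <- R3 - (-4)*R1:  [   0  -12  -13 ]
R3 <- R3 - (-8/7)*R2:  [     0      0  -95/7 ]
Upper-triangular form:
[ 2    -5     -3 ]
[ 0  21/2   -1/2 ]
[ 0     0  -95/7 ]
det(A) = (-1)^0 * (2) * (21/2) * (-95/7) = -285  (0 row swaps -> sign +1)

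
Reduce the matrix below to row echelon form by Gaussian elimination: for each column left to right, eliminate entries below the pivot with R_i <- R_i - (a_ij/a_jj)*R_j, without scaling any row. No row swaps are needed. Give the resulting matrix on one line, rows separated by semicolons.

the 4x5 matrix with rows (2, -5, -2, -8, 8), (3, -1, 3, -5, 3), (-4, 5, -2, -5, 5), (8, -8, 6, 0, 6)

Forward elimination:
R2 <- R2 - (3/2)*R1:  [    0  13/2     6     7    -9 ]
R3 <- R3 - (-2)*R1:  [   0   -5   -6  -21   21 ]
R4 <- R4 - (4)*R1:  [   0   12   14   32  -26 ]
R3 <- R3 - (-10/13)*R2:  [       0        0   -18/13  -203/13   183/13 ]
R4 <- R4 - (24/13)*R2:  [       0        0    38/13   248/13  -122/13 ]
R4 <- R4 - (-19/9)*R3:  [      0       0       0  -125/9    61/3 ]
Row echelon form:
[ 2    -5      -2       -8       8 ]
[ 0  13/2       6        7      -9 ]
[ 0     0  -18/13  -203/13  183/13 ]
[ 0     0       0   -125/9    61/3 ]

REF = [2 -5 -2 -8 8; 0 13/2 6 7 -9; 0 0 -18/13 -203/13 183/13; 0 0 0 -125/9 61/3]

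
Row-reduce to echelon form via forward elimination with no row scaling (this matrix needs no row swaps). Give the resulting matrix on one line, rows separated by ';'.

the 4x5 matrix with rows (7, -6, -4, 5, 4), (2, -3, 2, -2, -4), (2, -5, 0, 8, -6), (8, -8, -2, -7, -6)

Forward elimination:
R2 <- R2 - (2/7)*R1:  [     0   -9/7   22/7  -24/7  -36/7 ]
R3 <- R3 - (2/7)*R1:  [     0  -23/7    8/7   46/7  -50/7 ]
R4 <- R4 - (8/7)*R1:  [     0   -8/7   18/7  -89/7  -74/7 ]
R3 <- R3 - (23/9)*R2:  [     0      0  -62/9   46/3      6 ]
R4 <- R4 - (8/9)*R2:  [     0      0   -2/9  -29/3     -6 ]
R4 <- R4 - (1/31)*R3:  [       0        0        0  -315/31  -192/31 ]
Row echelon form:
[ 7    -6     -4        5        4 ]
[ 0  -9/7   22/7    -24/7    -36/7 ]
[ 0     0  -62/9     46/3        6 ]
[ 0     0      0  -315/31  -192/31 ]

REF = [7 -6 -4 5 4; 0 -9/7 22/7 -24/7 -36/7; 0 0 -62/9 46/3 6; 0 0 0 -315/31 -192/31]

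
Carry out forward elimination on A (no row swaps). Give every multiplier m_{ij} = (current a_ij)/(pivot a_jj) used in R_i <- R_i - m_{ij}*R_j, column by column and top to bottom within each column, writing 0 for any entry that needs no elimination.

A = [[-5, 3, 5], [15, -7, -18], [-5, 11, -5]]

Forward elimination:
R2 <- R2 - (-3)*R1:  [  0   2  -3 ]
R3 <- R3 - (1)*R1:  [   0    8  -10 ]
R3 <- R3 - (4)*R2:  [ 0  0  2 ]
Multipliers (in order of application): m_{21} = -3, m_{31} = 1, m_{32} = 4

multipliers: -3, 1, 4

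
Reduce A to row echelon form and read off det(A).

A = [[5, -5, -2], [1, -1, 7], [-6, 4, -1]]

Forward elimination:
R2 <- R2 - (1/5)*R1:  [    0     0  37/5 ]
R3 <- R3 - (-6/5)*R1:  [     0     -2  -17/5 ]
R2 <-> R3   (pivot in column 2 was zero)
[ 5  -5     -2 ]
[ 0  -2  -17/5 ]
[ 0   0   37/5 ]
Upper-triangular form:
[ 5  -5     -2 ]
[ 0  -2  -17/5 ]
[ 0   0   37/5 ]
det(A) = (-1)^1 * (5) * (-2) * (37/5) = 74  (1 row swap -> sign -1)

det(A) = 74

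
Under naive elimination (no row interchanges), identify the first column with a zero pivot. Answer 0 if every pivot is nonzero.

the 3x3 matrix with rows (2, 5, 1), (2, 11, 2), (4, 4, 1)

Naive forward elimination:
R2 <- R2 - (1)*R1:  [ 0  6  1 ]
R3 <- R3 - (2)*R1:  [  0  -6  -1 ]
R3 <- R3 - (-1)*R2:  [ 0  0  0 ]
Matrix at this point:
[ 2  5  1 ]
[ 0  6  1 ]
[ 0  0  0 ]
Pivot entry (3,3) in the last row is zero and there are no rows below to swap with -> zero pivot in column 3 (A is singular).

first zero-pivot column = 3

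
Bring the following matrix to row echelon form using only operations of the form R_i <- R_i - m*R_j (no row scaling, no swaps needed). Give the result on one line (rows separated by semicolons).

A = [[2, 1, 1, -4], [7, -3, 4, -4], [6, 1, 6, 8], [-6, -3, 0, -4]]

Forward elimination:
R2 <- R2 - (7/2)*R1:  [     0  -13/2    1/2     10 ]
R3 <- R3 - (3)*R1:  [  0  -2   3  20 ]
R4 <- R4 - (-3)*R1:  [   0    0    3  -16 ]
R3 <- R3 - (4/13)*R2:  [      0       0   37/13  220/13 ]
R4 <- R4 - (39/37)*R3:  [        0         0         0  -1252/37 ]
Row echelon form:
[ 2      1      1        -4 ]
[ 0  -13/2    1/2        10 ]
[ 0      0  37/13    220/13 ]
[ 0      0      0  -1252/37 ]

REF = [2 1 1 -4; 0 -13/2 1/2 10; 0 0 37/13 220/13; 0 0 0 -1252/37]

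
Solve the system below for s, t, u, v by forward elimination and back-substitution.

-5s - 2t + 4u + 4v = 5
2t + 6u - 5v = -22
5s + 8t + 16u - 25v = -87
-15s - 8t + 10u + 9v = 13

(-1, 0, -2, 2)

Forward elimination on [A|b]:
R3 <- R3 - (-1)*R1:  [   0    6   20  -21  -82 ]
R4 <- R4 - (3)*R1:  [  0  -2  -2  -3  -2 ]
R3 <- R3 - (3)*R2:  [   0    0    2   -6  -16 ]
R4 <- R4 - (-1)*R2:  [   0    0    4   -8  -24 ]
R4 <- R4 - (2)*R3:  [ 0  0  0  4  8 ]
Row echelon form:
[ -5  -2  4   4  |    5 ]
[  0   2  6  -5  |  -22 ]
[  0   0  2  -6  |  -16 ]
[  0   0  0   4  |    8 ]
Back-substitution:
v = (8) / 4 = 2
u = (-16 - (-6)*(2)) / 2 = -2
t = (-22 - (6)*(-2) - (-5)*(2)) / 2 = 0
s = (5 - (-2)*(0) - (4)*(-2) - (4)*(2)) / -5 = -1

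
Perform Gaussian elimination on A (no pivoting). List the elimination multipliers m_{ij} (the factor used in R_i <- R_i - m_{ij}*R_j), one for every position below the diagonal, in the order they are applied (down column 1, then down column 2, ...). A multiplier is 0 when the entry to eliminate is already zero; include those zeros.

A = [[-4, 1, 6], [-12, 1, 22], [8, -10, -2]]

multipliers: 3, -2, 4

Forward elimination:
R2 <- R2 - (3)*R1:  [  0  -2   4 ]
R3 <- R3 - (-2)*R1:  [  0  -8  10 ]
R3 <- R3 - (4)*R2:  [  0   0  -6 ]
Multipliers (in order of application): m_{21} = 3, m_{31} = -2, m_{32} = 4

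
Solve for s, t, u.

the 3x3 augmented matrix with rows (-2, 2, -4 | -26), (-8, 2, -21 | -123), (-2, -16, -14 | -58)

Forward elimination on [A|b]:
R2 <- R2 - (4)*R1:  [   0   -6   -5  -19 ]
R3 <- R3 - (1)*R1:  [   0  -18  -10  -32 ]
R3 <- R3 - (3)*R2:  [  0   0   5  25 ]
Row echelon form:
[ -2   2  -4  |  -26 ]
[  0  -6  -5  |  -19 ]
[  0   0   5  |   25 ]
Back-substitution:
u = (25) / 5 = 5
t = (-19 - (-5)*(5)) / -6 = -1
s = (-26 - (2)*(-1) - (-4)*(5)) / -2 = 2

(2, -1, 5)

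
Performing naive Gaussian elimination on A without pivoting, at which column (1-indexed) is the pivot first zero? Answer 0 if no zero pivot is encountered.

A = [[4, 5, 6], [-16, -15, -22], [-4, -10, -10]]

first zero-pivot column = 0

Naive forward elimination:
R2 <- R2 - (-4)*R1:  [ 0  5  2 ]
R3 <- R3 - (-1)*R1:  [  0  -5  -4 ]
R3 <- R3 - (-1)*R2:  [  0   0  -2 ]
All pivots nonzero; naive elimination completes without hitting a zero pivot.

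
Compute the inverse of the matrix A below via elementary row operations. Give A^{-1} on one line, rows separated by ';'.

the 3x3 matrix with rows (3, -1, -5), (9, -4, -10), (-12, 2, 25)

Gauss-Jordan on [A | I]:
R1 <- (1/3)*R1:  [    1  -1/3  -5/3  |   1/3     0     0 ]
R2 <- R2 - (9)*R1:  [  0  -1   5  |  -3   1   0 ]
R3 <- R3 - (-12)*R1:  [  0  -2   5  |   4   0   1 ]
R2 <- (1/-1)*R2:  [  0   1  -5  |   3  -1   0 ]
R1 <- R1 - (-1/3)*R2:  [     1      0  -10/3  |    4/3   -1/3      0 ]
R3 <- R3 - (-2)*R2:  [  0   0  -5  |  10  -2   1 ]
R3 <- (1/-5)*R3:  [    0     0     1  |    -2   2/5  -1/5 ]
R1 <- R1 - (-10/3)*R3:  [     1      0      0  |  -16/3      1   -2/3 ]
R2 <- R2 - (-5)*R3:  [  0   1   0  |  -7   1  -1 ]
Right block of [I | A^{-1}] is the inverse:
[ -16/3    1  -2/3 ]
[    -7    1    -1 ]
[    -2  2/5  -1/5 ]

inverse = [-16/3 1 -2/3; -7 1 -1; -2 2/5 -1/5]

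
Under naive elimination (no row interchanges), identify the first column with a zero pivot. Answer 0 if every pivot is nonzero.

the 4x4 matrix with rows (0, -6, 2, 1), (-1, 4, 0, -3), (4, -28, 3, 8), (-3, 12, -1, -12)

first zero-pivot column = 1

Naive forward elimination:
Pivot entry (1,1) is zero but row 2 has -1 in column 1 -> naive elimination stops; a row interchange (e.g. R1 <-> R2) would be required here.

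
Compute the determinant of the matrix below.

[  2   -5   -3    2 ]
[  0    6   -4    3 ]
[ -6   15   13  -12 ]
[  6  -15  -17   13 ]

Forward elimination:
R3 <- R3 - (-3)*R1:  [  0   0   4  -6 ]
R4 <- R4 - (3)*R1:  [  0   0  -8   7 ]
R4 <- R4 - (-2)*R3:  [  0   0   0  -5 ]
Upper-triangular form:
[ 2  -5  -3   2 ]
[ 0   6  -4   3 ]
[ 0   0   4  -6 ]
[ 0   0   0  -5 ]
det(A) = (-1)^0 * (2) * (6) * (4) * (-5) = -240  (0 row swaps -> sign +1)

det(A) = -240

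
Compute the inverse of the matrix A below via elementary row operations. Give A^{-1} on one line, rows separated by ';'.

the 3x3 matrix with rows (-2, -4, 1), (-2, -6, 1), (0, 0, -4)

Gauss-Jordan on [A | I]:
R1 <- (1/-2)*R1:  [    1     2  -1/2  |  -1/2     0     0 ]
R2 <- R2 - (-2)*R1:  [  0  -2   0  |  -1   1   0 ]
R2 <- (1/-2)*R2:  [    0     1     0  |   1/2  -1/2     0 ]
R1 <- R1 - (2)*R2:  [    1     0  -1/2  |  -3/2     1     0 ]
R3 <- (1/-4)*R3:  [    0     0     1  |     0     0  -1/4 ]
R1 <- R1 - (-1/2)*R3:  [    1     0     0  |  -3/2     1  -1/8 ]
Right block of [I | A^{-1}] is the inverse:
[ -3/2     1  -1/8 ]
[  1/2  -1/2     0 ]
[    0     0  -1/4 ]

inverse = [-3/2 1 -1/8; 1/2 -1/2 0; 0 0 -1/4]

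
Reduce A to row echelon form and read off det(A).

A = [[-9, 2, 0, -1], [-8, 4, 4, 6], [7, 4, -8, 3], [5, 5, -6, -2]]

det(A) = -2640

Forward elimination:
R2 <- R2 - (8/9)*R1:  [    0  20/9     4  62/9 ]
R3 <- R3 - (-7/9)*R1:  [    0  50/9    -8  20/9 ]
R4 <- R4 - (-5/9)*R1:  [     0   55/9     -6  -23/9 ]
R3 <- R3 - (5/2)*R2:  [   0    0  -18  -15 ]
R4 <- R4 - (11/4)*R2:  [     0      0    -17  -43/2 ]
R4 <- R4 - (17/18)*R3:  [     0      0      0  -22/3 ]
Upper-triangular form:
[ -9     2    0     -1 ]
[  0  20/9    4   62/9 ]
[  0     0  -18    -15 ]
[  0     0    0  -22/3 ]
det(A) = (-1)^0 * (-9) * (20/9) * (-18) * (-22/3) = -2640  (0 row swaps -> sign +1)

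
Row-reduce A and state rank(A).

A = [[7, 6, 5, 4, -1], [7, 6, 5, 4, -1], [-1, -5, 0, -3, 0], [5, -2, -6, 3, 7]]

rank(A) = 3

Row reduction:
R2 <- R2 - (1)*R1:  [ 0  0  0  0  0 ]
R3 <- R3 - (-1/7)*R1:  [     0  -29/7    5/7  -17/7   -1/7 ]
R4 <- R4 - (5/7)*R1:  [     0  -44/7  -67/7    1/7   54/7 ]
R2 <-> R3   (pivot in column 2 was zero)
[ 7      6      5      4    -1 ]
[ 0  -29/7    5/7  -17/7  -1/7 ]
[ 0      0      0      0     0 ]
[ 0  -44/7  -67/7    1/7  54/7 ]
R4 <- R4 - (44/29)*R2:  [       0        0  -309/29   111/29   230/29 ]
R3 <-> R4   (pivot in column 3 was zero)
[ 7      6        5       4      -1 ]
[ 0  -29/7      5/7   -17/7    -1/7 ]
[ 0      0  -309/29  111/29  230/29 ]
[ 0      0        0       0       0 ]
Row echelon form:
[ 7      6        5       4      -1 ]
[ 0  -29/7      5/7   -17/7    -1/7 ]
[ 0      0  -309/29  111/29  230/29 ]
[ 0      0        0       0       0 ]
Nonzero rows / pivot columns: 3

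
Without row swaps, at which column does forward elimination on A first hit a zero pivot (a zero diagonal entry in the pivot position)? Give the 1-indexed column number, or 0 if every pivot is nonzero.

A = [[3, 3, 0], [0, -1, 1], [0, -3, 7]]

first zero-pivot column = 0

Naive forward elimination:
R3 <- R3 - (3)*R2:  [ 0  0  4 ]
All pivots nonzero; naive elimination completes without hitting a zero pivot.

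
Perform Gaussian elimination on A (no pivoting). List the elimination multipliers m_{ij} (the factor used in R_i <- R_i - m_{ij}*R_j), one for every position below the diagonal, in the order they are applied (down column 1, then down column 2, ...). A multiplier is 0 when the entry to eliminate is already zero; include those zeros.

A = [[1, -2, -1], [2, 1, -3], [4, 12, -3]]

Forward elimination:
R2 <- R2 - (2)*R1:  [  0   5  -1 ]
R3 <- R3 - (4)*R1:  [  0  20   1 ]
R3 <- R3 - (4)*R2:  [ 0  0  5 ]
Multipliers (in order of application): m_{21} = 2, m_{31} = 4, m_{32} = 4

multipliers: 2, 4, 4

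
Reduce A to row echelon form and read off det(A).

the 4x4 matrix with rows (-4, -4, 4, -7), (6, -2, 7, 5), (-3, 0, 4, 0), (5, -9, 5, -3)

det(A) = 901

Forward elimination:
R2 <- R2 - (-3/2)*R1:  [     0     -8     13  -11/2 ]
R3 <- R3 - (3/4)*R1:  [    0     3     1  21/4 ]
R4 <- R4 - (-5/4)*R1:  [     0    -14     10  -47/4 ]
R3 <- R3 - (-3/8)*R2:  [     0      0   47/8  51/16 ]
R4 <- R4 - (7/4)*R2:  [     0      0  -51/4  -17/8 ]
R4 <- R4 - (-102/47)*R3:  [       0        0        0  901/188 ]
Upper-triangular form:
[ -4  -4     4       -7 ]
[  0  -8    13    -11/2 ]
[  0   0  47/8    51/16 ]
[  0   0     0  901/188 ]
det(A) = (-1)^0 * (-4) * (-8) * (47/8) * (901/188) = 901  (0 row swaps -> sign +1)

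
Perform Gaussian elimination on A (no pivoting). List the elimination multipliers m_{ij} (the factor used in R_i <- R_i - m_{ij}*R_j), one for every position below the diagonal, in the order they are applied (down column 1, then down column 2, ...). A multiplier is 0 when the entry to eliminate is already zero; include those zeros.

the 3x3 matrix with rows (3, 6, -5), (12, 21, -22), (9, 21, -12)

Forward elimination:
R2 <- R2 - (4)*R1:  [  0  -3  -2 ]
R3 <- R3 - (3)*R1:  [ 0  3  3 ]
R3 <- R3 - (-1)*R2:  [ 0  0  1 ]
Multipliers (in order of application): m_{21} = 4, m_{31} = 3, m_{32} = -1

multipliers: 4, 3, -1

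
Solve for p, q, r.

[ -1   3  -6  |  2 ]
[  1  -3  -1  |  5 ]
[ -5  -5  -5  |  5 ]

Forward elimination on [A|b]:
R2 <- R2 - (-1)*R1:  [  0   0  -7   7 ]
R3 <- R3 - (5)*R1:  [   0  -20   25   -5 ]
R2 <-> R3   (pivot in column 2 was zero)
[ -1    3  -6   2 ]
[  0  -20  25  -5 ]
[  0    0  -7   7 ]
Row echelon form:
[ -1    3  -6  |   2 ]
[  0  -20  25  |  -5 ]
[  0    0  -7  |   7 ]
Back-substitution:
r = (7) / -7 = -1
q = (-5 - (25)*(-1)) / -20 = -1
p = (2 - (3)*(-1) - (-6)*(-1)) / -1 = 1

(1, -1, -1)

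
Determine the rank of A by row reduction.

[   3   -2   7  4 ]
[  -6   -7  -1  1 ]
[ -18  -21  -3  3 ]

Row reduction:
R2 <- R2 - (-2)*R1:  [   0  -11   13    9 ]
R3 <- R3 - (-6)*R1:  [   0  -33   39   27 ]
R3 <- R3 - (3)*R2:  [ 0  0  0  0 ]
Row echelon form:
[ 3   -2   7  4 ]
[ 0  -11  13  9 ]
[ 0    0   0  0 ]
Nonzero rows / pivot columns: 2

rank(A) = 2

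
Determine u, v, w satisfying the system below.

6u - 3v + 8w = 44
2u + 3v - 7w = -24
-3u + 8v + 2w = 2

Forward elimination on [A|b]:
R2 <- R2 - (1/3)*R1:  [      0       4   -29/3  -116/3 ]
R3 <- R3 - (-1/2)*R1:  [    0  13/2     6    24 ]
R3 <- R3 - (13/8)*R2:  [      0       0  521/24   521/6 ]
Row echelon form:
[ 6  -3       8  |      44 ]
[ 0   4   -29/3  |  -116/3 ]
[ 0   0  521/24  |   521/6 ]
Back-substitution:
w = (521/6) / (521/24) = 4
v = (-116/3 - (-29/3)*(4)) / 4 = 0
u = (44 - (-3)*(0) - (8)*(4)) / 6 = 2

(2, 0, 4)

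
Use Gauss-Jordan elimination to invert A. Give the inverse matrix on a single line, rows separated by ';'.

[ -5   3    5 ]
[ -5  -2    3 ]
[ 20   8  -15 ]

inverse = [-2/25 -17/15 -19/75; 1/5 1/3 2/15; 0 -4/3 -1/3]

Gauss-Jordan on [A | I]:
R1 <- (1/-5)*R1:  [    1  -3/5    -1  |  -1/5     0     0 ]
R2 <- R2 - (-5)*R1:  [  0  -5  -2  |  -1   1   0 ]
R3 <- R3 - (20)*R1:  [  0  20   5  |   4   0   1 ]
R2 <- (1/-5)*R2:  [    0     1   2/5  |   1/5  -1/5     0 ]
R1 <- R1 - (-3/5)*R2:  [      1       0  -19/25  |   -2/25   -3/25       0 ]
R3 <- R3 - (20)*R2:  [  0   0  -3  |   0   4   1 ]
R3 <- (1/-3)*R3:  [    0     0     1  |     0  -4/3  -1/3 ]
R1 <- R1 - (-19/25)*R3:  [      1       0       0  |   -2/25  -17/15  -19/75 ]
R2 <- R2 - (2/5)*R3:  [    0     1     0  |   1/5   1/3  2/15 ]
Right block of [I | A^{-1}] is the inverse:
[ -2/25  -17/15  -19/75 ]
[   1/5     1/3    2/15 ]
[     0    -4/3    -1/3 ]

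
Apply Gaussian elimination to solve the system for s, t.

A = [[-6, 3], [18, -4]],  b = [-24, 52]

Forward elimination on [A|b]:
R2 <- R2 - (-3)*R1:  [   0    5  -20 ]
Row echelon form:
[ -6  3  |  -24 ]
[  0  5  |  -20 ]
Back-substitution:
t = (-20) / 5 = -4
s = (-24 - (3)*(-4)) / -6 = 2

(2, -4)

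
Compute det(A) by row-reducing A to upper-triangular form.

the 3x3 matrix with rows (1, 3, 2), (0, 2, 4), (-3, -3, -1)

det(A) = -14

Forward elimination:
R3 <- R3 - (-3)*R1:  [ 0  6  5 ]
R3 <- R3 - (3)*R2:  [  0   0  -7 ]
Upper-triangular form:
[ 1  3   2 ]
[ 0  2   4 ]
[ 0  0  -7 ]
det(A) = (-1)^0 * (1) * (2) * (-7) = -14  (0 row swaps -> sign +1)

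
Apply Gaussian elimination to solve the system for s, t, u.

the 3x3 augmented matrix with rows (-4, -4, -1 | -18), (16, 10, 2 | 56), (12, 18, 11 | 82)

Forward elimination on [A|b]:
R2 <- R2 - (-4)*R1:  [   0   -6   -2  -16 ]
R3 <- R3 - (-3)*R1:  [  0   6   8  28 ]
R3 <- R3 - (-1)*R2:  [  0   0   6  12 ]
Row echelon form:
[ -4  -4  -1  |  -18 ]
[  0  -6  -2  |  -16 ]
[  0   0   6  |   12 ]
Back-substitution:
u = (12) / 6 = 2
t = (-16 - (-2)*(2)) / -6 = 2
s = (-18 - (-4)*(2) - (-1)*(2)) / -4 = 2

(2, 2, 2)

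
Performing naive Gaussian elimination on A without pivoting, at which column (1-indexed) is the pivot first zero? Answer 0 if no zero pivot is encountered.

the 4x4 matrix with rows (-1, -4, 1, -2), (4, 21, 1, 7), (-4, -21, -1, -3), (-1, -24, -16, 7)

Naive forward elimination:
R2 <- R2 - (-4)*R1:  [  0   5   5  -1 ]
R3 <- R3 - (4)*R1:  [  0  -5  -5   5 ]
R4 <- R4 - (1)*R1:  [   0  -20  -17    9 ]
R3 <- R3 - (-1)*R2:  [ 0  0  0  4 ]
R4 <- R4 - (-4)*R2:  [ 0  0  3  5 ]
Matrix at this point:
[ -1  -4  1  -2 ]
[  0   5  5  -1 ]
[  0   0  0   4 ]
[  0   0  3   5 ]
Pivot entry (3,3) is zero but row 4 has 3 in column 3 -> naive elimination stops; a row interchange (e.g. R3 <-> R4) would be required here.

first zero-pivot column = 3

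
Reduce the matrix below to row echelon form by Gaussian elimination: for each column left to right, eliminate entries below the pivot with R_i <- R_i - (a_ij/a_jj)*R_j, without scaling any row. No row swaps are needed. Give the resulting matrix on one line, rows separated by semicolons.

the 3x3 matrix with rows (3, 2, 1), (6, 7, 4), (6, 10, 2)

REF = [3 2 1; 0 3 2; 0 0 -4]

Forward elimination:
R2 <- R2 - (2)*R1:  [ 0  3  2 ]
R3 <- R3 - (2)*R1:  [ 0  6  0 ]
R3 <- R3 - (2)*R2:  [  0   0  -4 ]
Row echelon form:
[ 3  2   1 ]
[ 0  3   2 ]
[ 0  0  -4 ]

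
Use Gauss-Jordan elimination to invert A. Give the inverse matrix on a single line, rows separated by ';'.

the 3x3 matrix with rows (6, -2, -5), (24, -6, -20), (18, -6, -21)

Gauss-Jordan on [A | I]:
R1 <- (1/6)*R1:  [    1  -1/3  -5/6  |   1/6     0     0 ]
R2 <- R2 - (24)*R1:  [  0   2   0  |  -4   1   0 ]
R3 <- R3 - (18)*R1:  [  0   0  -6  |  -3   0   1 ]
R2 <- (1/2)*R2:  [   0    1    0  |   -2  1/2    0 ]
R1 <- R1 - (-1/3)*R2:  [    1     0  -5/6  |  -1/2   1/6     0 ]
R3 <- (1/-6)*R3:  [    0     0     1  |   1/2     0  -1/6 ]
R1 <- R1 - (-5/6)*R3:  [     1      0      0  |  -1/12    1/6  -5/36 ]
Right block of [I | A^{-1}] is the inverse:
[ -1/12  1/6  -5/36 ]
[    -2  1/2      0 ]
[   1/2    0   -1/6 ]

inverse = [-1/12 1/6 -5/36; -2 1/2 0; 1/2 0 -1/6]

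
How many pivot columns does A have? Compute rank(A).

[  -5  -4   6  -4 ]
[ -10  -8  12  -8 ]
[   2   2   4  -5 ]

rank(A) = 2

Row reduction:
R2 <- R2 - (2)*R1:  [ 0  0  0  0 ]
R3 <- R3 - (-2/5)*R1:  [     0    2/5   32/5  -33/5 ]
R2 <-> R3   (pivot in column 2 was zero)
[ -5   -4     6     -4 ]
[  0  2/5  32/5  -33/5 ]
[  0    0     0      0 ]
Row echelon form:
[ -5   -4     6     -4 ]
[  0  2/5  32/5  -33/5 ]
[  0    0     0      0 ]
Nonzero rows / pivot columns: 2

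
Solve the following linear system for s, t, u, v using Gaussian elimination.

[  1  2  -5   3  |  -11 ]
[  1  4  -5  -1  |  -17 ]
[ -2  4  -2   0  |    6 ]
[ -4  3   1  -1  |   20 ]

Forward elimination on [A|b]:
R2 <- R2 - (1)*R1:  [  0   2   0  -4  -6 ]
R3 <- R3 - (-2)*R1:  [   0    8  -12    6  -16 ]
R4 <- R4 - (-4)*R1:  [   0   11  -19   11  -24 ]
R3 <- R3 - (4)*R2:  [   0    0  -12   22    8 ]
R4 <- R4 - (11/2)*R2:  [   0    0  -19   33    9 ]
R4 <- R4 - (19/12)*R3:  [     0      0      0  -11/6  -11/3 ]
Row echelon form:
[ 1  2   -5      3  |    -11 ]
[ 0  2    0     -4  |     -6 ]
[ 0  0  -12     22  |      8 ]
[ 0  0    0  -11/6  |  -11/3 ]
Back-substitution:
v = (-11/3) / (-11/6) = 2
u = (8 - (22)*(2)) / -12 = 3
t = (-6 - (-4)*(2)) / 2 = 1
s = (-11 - (2)*(1) - (-5)*(3) - (3)*(2)) / 1 = -4

(-4, 1, 3, 2)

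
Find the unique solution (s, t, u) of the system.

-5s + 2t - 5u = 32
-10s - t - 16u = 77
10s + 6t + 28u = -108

Forward elimination on [A|b]:
R2 <- R2 - (2)*R1:  [  0  -5  -6  13 ]
R3 <- R3 - (-2)*R1:  [   0   10   18  -44 ]
R3 <- R3 - (-2)*R2:  [   0    0    6  -18 ]
Row echelon form:
[ -5   2  -5  |   32 ]
[  0  -5  -6  |   13 ]
[  0   0   6  |  -18 ]
Back-substitution:
u = (-18) / 6 = -3
t = (13 - (-6)*(-3)) / -5 = 1
s = (32 - (2)*(1) - (-5)*(-3)) / -5 = -3

(-3, 1, -3)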